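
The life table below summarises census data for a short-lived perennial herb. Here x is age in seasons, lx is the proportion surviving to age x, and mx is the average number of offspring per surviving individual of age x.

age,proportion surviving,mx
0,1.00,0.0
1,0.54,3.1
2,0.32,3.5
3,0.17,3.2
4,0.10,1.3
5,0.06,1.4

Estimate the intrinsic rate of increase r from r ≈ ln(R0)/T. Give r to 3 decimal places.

R0 = Σ lx·mx = 0 + 1.674 + 1.12 + 0.544 + 0.13 + 0.084 = 3.552
Σ x·lx·mx = 6.486; T = 6.486/3.552 = 1.82601…
r ≈ ln(R0)/T = ln(3.552)/1.82601… = 0.69414… → 0.694

0.694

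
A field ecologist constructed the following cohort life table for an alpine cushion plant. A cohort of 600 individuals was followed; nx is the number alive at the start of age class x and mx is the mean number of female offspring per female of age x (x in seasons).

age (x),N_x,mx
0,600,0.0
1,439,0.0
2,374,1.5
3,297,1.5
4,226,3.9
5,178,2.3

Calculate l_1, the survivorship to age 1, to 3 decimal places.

0.732

l_1 = n_1/n_0 = 439/600 = 0.731667… → 0.732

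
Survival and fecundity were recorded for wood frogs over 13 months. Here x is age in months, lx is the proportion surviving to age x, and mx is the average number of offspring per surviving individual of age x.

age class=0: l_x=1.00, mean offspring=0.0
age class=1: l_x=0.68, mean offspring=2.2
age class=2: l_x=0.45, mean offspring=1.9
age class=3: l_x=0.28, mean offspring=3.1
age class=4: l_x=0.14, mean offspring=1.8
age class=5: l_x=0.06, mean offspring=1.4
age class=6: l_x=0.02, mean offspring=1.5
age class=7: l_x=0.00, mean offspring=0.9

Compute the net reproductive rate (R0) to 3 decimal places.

3.585

lx·mx by age: 0, 1.496, 0.855, 0.868, 0.252, 0.084, 0.03, 0
R0 = Σ lx·mx = 3.585 → 3.585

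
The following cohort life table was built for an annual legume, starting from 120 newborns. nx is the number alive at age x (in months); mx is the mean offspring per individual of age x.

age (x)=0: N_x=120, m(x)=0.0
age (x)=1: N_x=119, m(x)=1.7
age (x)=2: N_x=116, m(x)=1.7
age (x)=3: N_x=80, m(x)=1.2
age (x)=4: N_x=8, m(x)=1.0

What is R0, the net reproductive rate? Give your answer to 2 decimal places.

lx = nx/n0 = nx/120: 1, 0.99167…, 0.96667…, 0.66667…, 0.06667…
lx·mx by age: 0, 1.685833…, 1.643333…, 0.8…, 0.066667…
R0 = Σ lx·mx = 4.195833… → 4.20

4.20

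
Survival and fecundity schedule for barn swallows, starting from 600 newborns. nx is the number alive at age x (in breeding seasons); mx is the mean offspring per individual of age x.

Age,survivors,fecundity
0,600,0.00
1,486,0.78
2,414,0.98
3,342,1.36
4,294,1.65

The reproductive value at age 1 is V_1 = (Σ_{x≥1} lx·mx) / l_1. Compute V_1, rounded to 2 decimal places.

3.57

lx = nx/n0 = nx/600: 1, 0.81, 0.69, 0.57, 0.49
lx·mx for x ≥ 1: 0.6318, 0.6762, 0.7752, 0.8085 → sum = 2.8917
V_1 = 2.8917 / l_1 = 2.8917 / 0.81 = 3.57 → 3.57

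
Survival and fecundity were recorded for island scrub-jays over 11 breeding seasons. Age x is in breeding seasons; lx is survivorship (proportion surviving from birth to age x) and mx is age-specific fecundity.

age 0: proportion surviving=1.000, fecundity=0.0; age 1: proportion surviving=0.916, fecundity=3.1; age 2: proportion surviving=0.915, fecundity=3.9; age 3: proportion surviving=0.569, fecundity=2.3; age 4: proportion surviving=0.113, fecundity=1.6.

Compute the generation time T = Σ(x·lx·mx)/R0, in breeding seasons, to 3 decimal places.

1.852

lx·mx: 0, 2.8396, 3.5685, 1.3087, 0.1808 → R0 = 7.8976
x·lx·mx: 0, 2.8396, 7.137, 3.9261, 0.7232 → Σ = 14.6259
T = 14.6259 / 7.8976 = 1.851942… → 1.852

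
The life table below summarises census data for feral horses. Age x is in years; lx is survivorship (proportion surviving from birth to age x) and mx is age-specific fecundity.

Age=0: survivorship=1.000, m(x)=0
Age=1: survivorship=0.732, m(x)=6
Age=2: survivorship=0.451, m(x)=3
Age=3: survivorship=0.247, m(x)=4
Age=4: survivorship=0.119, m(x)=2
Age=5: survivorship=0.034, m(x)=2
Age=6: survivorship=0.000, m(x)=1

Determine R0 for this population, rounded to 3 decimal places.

lx·mx by age: 0, 4.392, 1.353, 0.988, 0.238, 0.068, 0
R0 = Σ lx·mx = 7.039 → 7.039

7.039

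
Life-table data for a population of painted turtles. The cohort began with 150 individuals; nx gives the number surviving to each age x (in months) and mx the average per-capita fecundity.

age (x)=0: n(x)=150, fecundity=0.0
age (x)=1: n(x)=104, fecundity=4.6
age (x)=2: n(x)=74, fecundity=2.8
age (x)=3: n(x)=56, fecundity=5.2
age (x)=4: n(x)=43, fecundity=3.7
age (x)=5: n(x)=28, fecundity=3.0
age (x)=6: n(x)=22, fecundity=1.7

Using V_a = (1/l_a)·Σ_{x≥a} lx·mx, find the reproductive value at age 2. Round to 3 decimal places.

lx = nx/n0 = nx/150: 1, 0.69333…, 0.49333…, 0.37333…, 0.28667…, 0.18667…, 0.14667…
lx·mx for x ≥ 2: 1.381333…, 1.941333…, 1.060667…, 0.56…, 0.249333… → sum = 5.192667…
V_2 = 5.192667… / l_2 = 5.192667… / 0.493333… = 10.525676… → 10.526

10.526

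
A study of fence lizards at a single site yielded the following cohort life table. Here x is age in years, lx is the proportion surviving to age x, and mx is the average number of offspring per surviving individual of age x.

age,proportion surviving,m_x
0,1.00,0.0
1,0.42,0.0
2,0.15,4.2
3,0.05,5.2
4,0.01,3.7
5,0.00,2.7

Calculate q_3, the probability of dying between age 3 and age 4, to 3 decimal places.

0.800

q_3 = (l_3 − l_4) / l_3 = (0.05 − 0.01) / 0.05
     = 0.04 / 0.05 = 0.8 → 0.800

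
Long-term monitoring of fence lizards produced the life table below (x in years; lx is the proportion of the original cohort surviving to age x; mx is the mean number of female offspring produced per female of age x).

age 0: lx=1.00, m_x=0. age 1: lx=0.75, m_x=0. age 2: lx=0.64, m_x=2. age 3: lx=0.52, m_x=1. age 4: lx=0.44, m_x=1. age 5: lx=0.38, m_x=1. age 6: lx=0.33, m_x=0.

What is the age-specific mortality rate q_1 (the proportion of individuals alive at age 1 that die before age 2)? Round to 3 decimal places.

0.147

q_1 = (l_1 − l_2) / l_1 = (0.75 − 0.64) / 0.75
     = 0.11 / 0.75 = 0.146667… → 0.147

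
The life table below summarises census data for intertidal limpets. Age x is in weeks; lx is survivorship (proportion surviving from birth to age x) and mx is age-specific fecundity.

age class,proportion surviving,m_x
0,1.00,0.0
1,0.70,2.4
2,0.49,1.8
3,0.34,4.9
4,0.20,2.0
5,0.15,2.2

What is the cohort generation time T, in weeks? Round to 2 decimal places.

2.36

lx·mx: 0, 1.68, 0.882, 1.666, 0.4, 0.33 → R0 = 4.958
x·lx·mx: 0, 1.68, 1.764, 4.998, 1.6, 1.65 → Σ = 11.692
T = 11.692 / 4.958 = 2.358209… → 2.36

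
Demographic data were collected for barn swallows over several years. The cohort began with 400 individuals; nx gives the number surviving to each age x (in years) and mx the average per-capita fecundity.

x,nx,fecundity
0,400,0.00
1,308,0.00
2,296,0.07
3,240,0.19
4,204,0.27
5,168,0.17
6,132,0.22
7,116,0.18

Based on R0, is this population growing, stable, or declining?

declining

lx = nx/n0 = nx/400: 1, 0.77, 0.74, 0.6, 0.51, 0.42, 0.33, 0.29
R0 = Σ lx·mx = 0 + 0 + 0.0518 + 0.114 + 0.1377 + 0.0714 + 0.0726 + 0.0522 = 0.4997
R0 < 1, so the population is declining.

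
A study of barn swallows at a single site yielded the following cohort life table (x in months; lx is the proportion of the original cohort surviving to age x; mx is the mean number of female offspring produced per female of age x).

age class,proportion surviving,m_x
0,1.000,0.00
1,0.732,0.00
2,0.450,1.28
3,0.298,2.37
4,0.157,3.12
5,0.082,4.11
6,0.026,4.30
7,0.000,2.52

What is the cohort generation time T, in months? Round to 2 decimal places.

lx·mx: 0, 0, 0.576, 0.70626, 0.48984, 0.33702, 0.1118, 0 → R0 = 2.22092
x·lx·mx: 0, 0, 1.152, 2.11878, 1.95936, 1.6851, 0.6708, 0 → Σ = 7.58604
T = 7.58604 / 2.22092 = 3.41572… → 3.42

3.42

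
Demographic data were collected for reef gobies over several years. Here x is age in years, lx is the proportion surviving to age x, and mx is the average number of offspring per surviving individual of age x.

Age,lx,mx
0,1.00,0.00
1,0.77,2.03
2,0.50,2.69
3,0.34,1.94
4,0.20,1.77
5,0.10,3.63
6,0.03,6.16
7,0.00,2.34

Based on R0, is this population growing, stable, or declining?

R0 = Σ lx·mx = 0 + 1.5631 + 1.345 + 0.6596 + 0.354 + 0.363 + 0.1848 + 0 = 4.4695
R0 > 1, so the population is growing.

growing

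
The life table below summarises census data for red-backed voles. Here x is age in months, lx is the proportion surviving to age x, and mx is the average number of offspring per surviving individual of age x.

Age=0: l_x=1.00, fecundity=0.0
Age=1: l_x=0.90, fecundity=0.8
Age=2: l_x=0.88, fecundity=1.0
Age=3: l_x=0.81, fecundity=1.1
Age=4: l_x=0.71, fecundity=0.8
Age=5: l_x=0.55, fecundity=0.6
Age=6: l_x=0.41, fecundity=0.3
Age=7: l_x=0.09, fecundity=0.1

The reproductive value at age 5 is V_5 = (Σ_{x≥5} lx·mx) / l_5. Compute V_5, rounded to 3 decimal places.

0.840

lx·mx for x ≥ 5: 0.33, 0.123, 0.009 → sum = 0.462
V_5 = 0.462 / l_5 = 0.462 / 0.55 = 0.84 → 0.840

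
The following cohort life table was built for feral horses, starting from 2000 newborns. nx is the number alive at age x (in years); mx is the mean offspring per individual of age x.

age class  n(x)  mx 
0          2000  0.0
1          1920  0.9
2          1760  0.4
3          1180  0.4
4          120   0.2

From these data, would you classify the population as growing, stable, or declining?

growing

lx = nx/n0 = nx/2000: 1, 0.96, 0.88, 0.59, 0.06
R0 = Σ lx·mx = 0 + 0.864 + 0.352 + 0.236 + 0.012 = 1.464
R0 > 1, so the population is growing.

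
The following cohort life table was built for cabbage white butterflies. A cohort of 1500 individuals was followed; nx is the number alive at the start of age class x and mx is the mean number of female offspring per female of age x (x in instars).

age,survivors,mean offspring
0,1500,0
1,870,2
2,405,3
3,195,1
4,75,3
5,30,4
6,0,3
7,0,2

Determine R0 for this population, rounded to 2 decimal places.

2.33

lx = nx/n0 = nx/1500: 1, 0.58, 0.27, 0.13, 0.05, 0.02, 0, 0
lx·mx by age: 0, 1.16, 0.81, 0.13, 0.15, 0.08, 0, 0
R0 = Σ lx·mx = 2.33 → 2.33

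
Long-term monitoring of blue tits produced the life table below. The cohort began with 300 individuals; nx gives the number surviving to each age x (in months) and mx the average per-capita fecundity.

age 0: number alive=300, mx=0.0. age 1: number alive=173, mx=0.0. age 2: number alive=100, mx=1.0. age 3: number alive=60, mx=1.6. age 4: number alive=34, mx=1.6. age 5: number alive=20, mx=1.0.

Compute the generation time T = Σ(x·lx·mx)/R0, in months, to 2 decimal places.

2.98

lx = nx/n0 = nx/300: 1, 0.57667…, 0.33333…, 0.2, 0.11333…, 0.06667…
lx·mx: 0, 0, 0.333333…, 0.32, 0.181333…, 0.066667… → R0 = 0.901333…
x·lx·mx: 0, 0, 0.666667…, 0.96, 0.725333…, 0.333333… → Σ = 2.685333…
T = 2.685333… / 0.901333… = 2.97929… → 2.98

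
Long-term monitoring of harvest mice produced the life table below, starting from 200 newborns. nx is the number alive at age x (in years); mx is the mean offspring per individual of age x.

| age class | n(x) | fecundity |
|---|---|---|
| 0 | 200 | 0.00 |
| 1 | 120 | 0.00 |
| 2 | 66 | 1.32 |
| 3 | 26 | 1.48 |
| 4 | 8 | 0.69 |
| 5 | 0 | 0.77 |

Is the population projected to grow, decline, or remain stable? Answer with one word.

lx = nx/n0 = nx/200: 1, 0.6, 0.33, 0.13, 0.04, 0
R0 = Σ lx·mx = 0 + 0 + 0.4356 + 0.1924 + 0.0276 + 0 = 0.6556
R0 < 1, so the population is declining.

declining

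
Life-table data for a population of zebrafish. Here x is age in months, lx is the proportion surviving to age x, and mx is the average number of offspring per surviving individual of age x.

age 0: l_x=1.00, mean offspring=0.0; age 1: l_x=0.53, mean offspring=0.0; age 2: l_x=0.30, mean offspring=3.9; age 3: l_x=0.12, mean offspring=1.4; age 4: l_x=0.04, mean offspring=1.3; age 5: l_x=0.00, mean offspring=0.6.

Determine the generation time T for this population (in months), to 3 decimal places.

lx·mx: 0, 0, 1.17, 0.168, 0.052, 0 → R0 = 1.39
x·lx·mx: 0, 0, 2.34, 0.504, 0.208, 0 → Σ = 3.052
T = 3.052 / 1.39 = 2.195683… → 2.196

2.196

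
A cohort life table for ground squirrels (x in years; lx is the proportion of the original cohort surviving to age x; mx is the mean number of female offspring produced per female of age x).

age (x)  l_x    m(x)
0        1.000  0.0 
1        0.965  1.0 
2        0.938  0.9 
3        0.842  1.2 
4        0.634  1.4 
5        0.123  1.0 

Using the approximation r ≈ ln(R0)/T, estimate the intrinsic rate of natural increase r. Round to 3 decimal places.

0.522

R0 = Σ lx·mx = 0 + 0.965 + 0.8442 + 1.0104 + 0.8876 + 0.123 = 3.8302
Σ x·lx·mx = 9.85; T = 9.85/3.8302 = 2.57167…
r ≈ ln(R0)/T = ln(3.8302)/2.57167… = 0.5222… → 0.522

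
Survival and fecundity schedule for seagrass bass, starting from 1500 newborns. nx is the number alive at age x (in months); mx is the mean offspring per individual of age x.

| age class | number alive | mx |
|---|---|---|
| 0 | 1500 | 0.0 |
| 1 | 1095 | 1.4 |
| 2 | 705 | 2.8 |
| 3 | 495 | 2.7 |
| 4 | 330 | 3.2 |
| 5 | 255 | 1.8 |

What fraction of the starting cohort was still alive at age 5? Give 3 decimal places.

0.170

l_5 = n_5/n_0 = 255/1500 = 0.17 → 0.170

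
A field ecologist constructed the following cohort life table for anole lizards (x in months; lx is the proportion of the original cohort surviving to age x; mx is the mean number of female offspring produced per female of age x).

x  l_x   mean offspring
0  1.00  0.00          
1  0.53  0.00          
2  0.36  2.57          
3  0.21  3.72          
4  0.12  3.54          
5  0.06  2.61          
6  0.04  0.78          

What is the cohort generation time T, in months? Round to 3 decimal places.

lx·mx: 0, 0, 0.9252, 0.7812, 0.4248, 0.1566, 0.0312 → R0 = 2.319
x·lx·mx: 0, 0, 1.8504, 2.3436, 1.6992, 0.783, 0.1872 → Σ = 6.8634
T = 6.8634 / 2.319 = 2.959638… → 2.960

2.960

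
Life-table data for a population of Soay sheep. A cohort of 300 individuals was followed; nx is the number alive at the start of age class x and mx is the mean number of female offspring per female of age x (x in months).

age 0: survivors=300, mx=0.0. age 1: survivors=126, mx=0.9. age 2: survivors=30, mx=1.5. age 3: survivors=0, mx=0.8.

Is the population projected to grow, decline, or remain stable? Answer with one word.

lx = nx/n0 = nx/300: 1, 0.42, 0.1, 0
R0 = Σ lx·mx = 0 + 0.378 + 0.15 + 0 = 0.528
R0 < 1, so the population is declining.

declining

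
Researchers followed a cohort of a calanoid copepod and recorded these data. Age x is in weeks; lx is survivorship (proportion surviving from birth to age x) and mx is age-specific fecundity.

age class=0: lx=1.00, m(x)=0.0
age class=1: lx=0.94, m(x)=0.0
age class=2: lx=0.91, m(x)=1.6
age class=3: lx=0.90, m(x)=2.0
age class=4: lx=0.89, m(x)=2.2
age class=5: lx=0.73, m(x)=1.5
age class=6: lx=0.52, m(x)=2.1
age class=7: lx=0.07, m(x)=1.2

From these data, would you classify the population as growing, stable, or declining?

growing

R0 = Σ lx·mx = 0 + 0 + 1.456 + 1.8 + 1.958 + 1.095 + 1.092 + 0.084 = 7.485
R0 > 1, so the population is growing.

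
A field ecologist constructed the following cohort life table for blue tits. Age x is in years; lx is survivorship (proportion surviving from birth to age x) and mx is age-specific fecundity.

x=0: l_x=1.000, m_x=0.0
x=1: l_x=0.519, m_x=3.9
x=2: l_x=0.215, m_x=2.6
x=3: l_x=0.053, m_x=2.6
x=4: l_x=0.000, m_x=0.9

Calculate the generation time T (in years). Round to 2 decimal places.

1.31

lx·mx: 0, 2.0241, 0.559, 0.1378, 0 → R0 = 2.7209
x·lx·mx: 0, 2.0241, 1.118, 0.4134, 0 → Σ = 3.5555
T = 3.5555 / 2.7209 = 1.306737… → 1.31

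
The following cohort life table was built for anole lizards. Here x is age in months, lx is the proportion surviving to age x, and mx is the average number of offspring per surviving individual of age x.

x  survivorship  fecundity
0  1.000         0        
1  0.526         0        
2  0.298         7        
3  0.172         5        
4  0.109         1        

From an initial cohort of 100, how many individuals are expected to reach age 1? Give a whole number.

Expected survivors = N0 · l_1 = 100 × 0.526 = 52.6 → 53

53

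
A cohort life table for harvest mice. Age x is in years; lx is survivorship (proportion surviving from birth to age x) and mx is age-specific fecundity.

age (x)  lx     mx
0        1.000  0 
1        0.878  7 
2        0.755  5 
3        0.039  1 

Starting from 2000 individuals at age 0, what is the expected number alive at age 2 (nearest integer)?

1510

Expected survivors = N0 · l_2 = 2000 × 0.755 = 1510 → 1510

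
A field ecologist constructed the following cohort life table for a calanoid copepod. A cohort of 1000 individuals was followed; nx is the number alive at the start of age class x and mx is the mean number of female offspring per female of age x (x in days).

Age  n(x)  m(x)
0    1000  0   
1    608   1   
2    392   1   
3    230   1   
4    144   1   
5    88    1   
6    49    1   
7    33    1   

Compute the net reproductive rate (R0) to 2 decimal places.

1.54

lx = nx/n0 = nx/1000: 1, 0.608, 0.392, 0.23, 0.144, 0.088, 0.049, 0.033
lx·mx by age: 0, 0.608, 0.392, 0.23, 0.144, 0.088, 0.049, 0.033
R0 = Σ lx·mx = 1.544 → 1.54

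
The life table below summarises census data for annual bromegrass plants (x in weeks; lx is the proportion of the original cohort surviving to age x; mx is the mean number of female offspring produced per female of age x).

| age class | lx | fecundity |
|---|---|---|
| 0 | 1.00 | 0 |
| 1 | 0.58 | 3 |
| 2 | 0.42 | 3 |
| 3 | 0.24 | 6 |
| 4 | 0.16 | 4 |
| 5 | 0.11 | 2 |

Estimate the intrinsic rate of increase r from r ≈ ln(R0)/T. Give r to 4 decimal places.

0.7221

R0 = Σ lx·mx = 0 + 1.74 + 1.26 + 1.44 + 0.64 + 0.22 = 5.3
Σ x·lx·mx = 12.24; T = 12.24/5.3 = 2.30943…
r ≈ ln(R0)/T = ln(5.3)/2.30943… = 0.722128… → 0.7221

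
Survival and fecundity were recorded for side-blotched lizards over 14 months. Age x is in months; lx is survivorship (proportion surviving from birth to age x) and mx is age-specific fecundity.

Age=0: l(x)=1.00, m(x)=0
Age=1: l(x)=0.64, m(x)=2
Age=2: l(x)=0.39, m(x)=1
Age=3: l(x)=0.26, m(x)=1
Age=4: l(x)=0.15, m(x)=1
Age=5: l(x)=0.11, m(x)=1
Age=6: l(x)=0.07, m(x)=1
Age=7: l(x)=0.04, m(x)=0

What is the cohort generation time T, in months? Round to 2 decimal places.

1.95

lx·mx: 0, 1.28, 0.39, 0.26, 0.15, 0.11, 0.07, 0 → R0 = 2.26
x·lx·mx: 0, 1.28, 0.78, 0.78, 0.6, 0.55, 0.42, 0 → Σ = 4.41
T = 4.41 / 2.26 = 1.951327… → 1.95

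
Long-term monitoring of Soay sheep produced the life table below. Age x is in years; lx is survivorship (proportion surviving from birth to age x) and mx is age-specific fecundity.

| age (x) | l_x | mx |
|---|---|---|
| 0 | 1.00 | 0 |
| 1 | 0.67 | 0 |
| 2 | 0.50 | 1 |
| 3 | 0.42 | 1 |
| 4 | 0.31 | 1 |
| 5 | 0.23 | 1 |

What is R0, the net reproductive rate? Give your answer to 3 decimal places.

1.460

lx·mx by age: 0, 0, 0.5, 0.42, 0.31, 0.23
R0 = Σ lx·mx = 1.46 → 1.460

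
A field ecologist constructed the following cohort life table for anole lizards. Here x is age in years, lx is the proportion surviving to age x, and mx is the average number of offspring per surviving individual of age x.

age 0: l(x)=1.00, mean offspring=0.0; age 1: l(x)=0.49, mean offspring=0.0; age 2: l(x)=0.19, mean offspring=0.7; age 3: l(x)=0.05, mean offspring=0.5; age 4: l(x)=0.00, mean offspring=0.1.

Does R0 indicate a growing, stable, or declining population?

declining

R0 = Σ lx·mx = 0 + 0 + 0.133 + 0.025 + 0 = 0.158
R0 < 1, so the population is declining.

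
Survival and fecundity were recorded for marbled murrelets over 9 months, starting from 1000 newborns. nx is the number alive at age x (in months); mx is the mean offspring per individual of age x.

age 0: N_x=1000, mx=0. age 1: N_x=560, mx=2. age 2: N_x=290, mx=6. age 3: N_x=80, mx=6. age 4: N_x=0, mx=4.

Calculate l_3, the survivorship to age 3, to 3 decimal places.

l_3 = n_3/n_0 = 80/1000 = 0.08 → 0.080

0.080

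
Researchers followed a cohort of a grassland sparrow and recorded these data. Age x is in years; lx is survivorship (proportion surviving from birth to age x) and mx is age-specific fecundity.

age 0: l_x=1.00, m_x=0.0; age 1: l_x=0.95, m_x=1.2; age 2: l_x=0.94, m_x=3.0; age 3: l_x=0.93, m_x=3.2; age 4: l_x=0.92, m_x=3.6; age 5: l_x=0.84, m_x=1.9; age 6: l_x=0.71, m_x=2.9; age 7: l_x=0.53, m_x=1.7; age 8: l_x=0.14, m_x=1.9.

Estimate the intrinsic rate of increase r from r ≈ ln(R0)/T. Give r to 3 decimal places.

0.708

R0 = Σ lx·mx = 0 + 1.14 + 2.82 + 2.976 + 3.312 + 1.596 + 2.059 + 0.901 + 0.266 = 15.07
Σ x·lx·mx = 57.725; T = 57.725/15.07 = 3.83046…
r ≈ ln(R0)/T = ln(15.07)/3.83046… = 0.70819… → 0.708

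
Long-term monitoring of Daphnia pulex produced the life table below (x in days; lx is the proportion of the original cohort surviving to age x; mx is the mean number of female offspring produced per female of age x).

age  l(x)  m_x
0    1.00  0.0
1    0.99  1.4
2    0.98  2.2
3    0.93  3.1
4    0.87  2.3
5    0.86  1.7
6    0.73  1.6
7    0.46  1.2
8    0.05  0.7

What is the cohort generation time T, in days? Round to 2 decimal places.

3.51

lx·mx: 0, 1.386, 2.156, 2.883, 2.001, 1.462, 1.168, 0.552, 0.035 → R0 = 11.643
x·lx·mx: 0, 1.386, 4.312, 8.649, 8.004, 7.31, 7.008, 3.864, 0.28 → Σ = 40.813
T = 40.813 / 11.643 = 3.505368… → 3.51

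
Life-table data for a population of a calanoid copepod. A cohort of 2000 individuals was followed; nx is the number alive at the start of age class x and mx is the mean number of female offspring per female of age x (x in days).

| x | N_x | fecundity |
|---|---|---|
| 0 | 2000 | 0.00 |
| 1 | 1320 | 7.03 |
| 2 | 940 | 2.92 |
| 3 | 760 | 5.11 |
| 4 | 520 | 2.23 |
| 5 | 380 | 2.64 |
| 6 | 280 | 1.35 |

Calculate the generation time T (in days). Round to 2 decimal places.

2.08

lx = nx/n0 = nx/2000: 1, 0.66, 0.47, 0.38, 0.26, 0.19, 0.14
lx·mx: 0, 4.6398, 1.3724, 1.9418, 0.5798, 0.5016, 0.189 → R0 = 9.2244
x·lx·mx: 0, 4.6398, 2.7448, 5.8254, 2.3192, 2.508, 1.134 → Σ = 19.1712
T = 19.1712 / 9.2244 = 2.078314… → 2.08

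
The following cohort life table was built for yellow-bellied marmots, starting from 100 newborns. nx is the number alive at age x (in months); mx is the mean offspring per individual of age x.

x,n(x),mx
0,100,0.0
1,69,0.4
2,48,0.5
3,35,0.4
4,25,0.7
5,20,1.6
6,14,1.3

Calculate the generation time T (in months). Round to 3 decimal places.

3.427

lx = nx/n0 = nx/100: 1, 0.69, 0.48, 0.35, 0.25, 0.2, 0.14
lx·mx: 0, 0.276, 0.24, 0.14, 0.175, 0.32, 0.182 → R0 = 1.333
x·lx·mx: 0, 0.276, 0.48, 0.42, 0.7, 1.6, 1.092 → Σ = 4.568
T = 4.568 / 1.333 = 3.426857… → 3.427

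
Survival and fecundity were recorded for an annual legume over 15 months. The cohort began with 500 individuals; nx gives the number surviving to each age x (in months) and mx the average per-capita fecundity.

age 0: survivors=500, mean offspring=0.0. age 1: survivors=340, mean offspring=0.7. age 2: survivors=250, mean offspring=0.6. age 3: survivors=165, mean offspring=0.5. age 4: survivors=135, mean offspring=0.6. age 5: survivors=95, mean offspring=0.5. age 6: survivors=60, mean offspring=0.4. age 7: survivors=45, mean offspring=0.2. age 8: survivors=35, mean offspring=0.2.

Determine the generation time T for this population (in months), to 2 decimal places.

2.52

lx = nx/n0 = nx/500: 1, 0.68, 0.5, 0.33, 0.27, 0.19, 0.12, 0.09, 0.07
lx·mx: 0, 0.476, 0.3, 0.165, 0.162, 0.095, 0.048, 0.018, 0.014 → R0 = 1.278
x·lx·mx: 0, 0.476, 0.6, 0.495, 0.648, 0.475, 0.288, 0.126, 0.112 → Σ = 3.22
T = 3.22 / 1.278 = 2.519562… → 2.52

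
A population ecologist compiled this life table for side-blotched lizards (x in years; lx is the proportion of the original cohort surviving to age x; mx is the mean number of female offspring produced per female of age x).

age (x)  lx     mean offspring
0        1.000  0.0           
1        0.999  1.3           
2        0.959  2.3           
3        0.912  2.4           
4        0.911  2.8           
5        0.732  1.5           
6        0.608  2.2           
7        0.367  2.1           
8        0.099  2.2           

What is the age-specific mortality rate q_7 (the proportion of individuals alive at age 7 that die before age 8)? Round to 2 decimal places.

q_7 = (l_7 − l_8) / l_7 = (0.367 − 0.099) / 0.367
     = 0.268 / 0.367 = 0.730245… → 0.73

0.73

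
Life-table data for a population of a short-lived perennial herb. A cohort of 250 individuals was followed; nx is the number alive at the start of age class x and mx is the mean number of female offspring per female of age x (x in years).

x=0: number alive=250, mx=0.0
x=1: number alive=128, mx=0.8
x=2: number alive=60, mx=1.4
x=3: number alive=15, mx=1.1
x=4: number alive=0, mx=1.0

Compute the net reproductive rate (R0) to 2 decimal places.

lx = nx/n0 = nx/250: 1, 0.512, 0.24, 0.06, 0
lx·mx by age: 0, 0.4096, 0.336, 0.066, 0
R0 = Σ lx·mx = 0.8116 → 0.81

0.81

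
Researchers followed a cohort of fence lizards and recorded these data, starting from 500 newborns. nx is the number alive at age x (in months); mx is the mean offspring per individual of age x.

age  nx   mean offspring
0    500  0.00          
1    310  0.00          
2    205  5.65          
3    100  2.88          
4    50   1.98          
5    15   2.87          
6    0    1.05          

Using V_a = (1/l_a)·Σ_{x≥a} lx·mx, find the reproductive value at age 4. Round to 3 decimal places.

2.841

lx = nx/n0 = nx/500: 1, 0.62, 0.41, 0.2, 0.1, 0.03, 0
lx·mx for x ≥ 4: 0.198, 0.0861, 0 → sum = 0.2841
V_4 = 0.2841 / l_4 = 0.2841 / 0.1 = 2.841 → 2.841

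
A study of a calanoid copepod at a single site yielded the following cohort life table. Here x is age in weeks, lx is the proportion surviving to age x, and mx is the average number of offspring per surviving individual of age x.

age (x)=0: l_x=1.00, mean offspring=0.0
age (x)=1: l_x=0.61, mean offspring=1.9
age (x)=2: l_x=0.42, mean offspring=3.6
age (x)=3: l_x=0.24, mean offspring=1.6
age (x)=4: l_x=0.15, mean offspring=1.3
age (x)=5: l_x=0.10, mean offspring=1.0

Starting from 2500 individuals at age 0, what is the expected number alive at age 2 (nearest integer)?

1050

Expected survivors = N0 · l_2 = 2500 × 0.42 = 1050 → 1050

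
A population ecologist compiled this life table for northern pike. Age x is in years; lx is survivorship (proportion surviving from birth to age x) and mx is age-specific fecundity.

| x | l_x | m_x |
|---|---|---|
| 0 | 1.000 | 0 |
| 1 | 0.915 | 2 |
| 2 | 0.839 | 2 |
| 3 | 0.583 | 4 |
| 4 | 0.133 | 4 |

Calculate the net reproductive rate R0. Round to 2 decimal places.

lx·mx by age: 0, 1.83, 1.678, 2.332, 0.532
R0 = Σ lx·mx = 6.372 → 6.37

6.37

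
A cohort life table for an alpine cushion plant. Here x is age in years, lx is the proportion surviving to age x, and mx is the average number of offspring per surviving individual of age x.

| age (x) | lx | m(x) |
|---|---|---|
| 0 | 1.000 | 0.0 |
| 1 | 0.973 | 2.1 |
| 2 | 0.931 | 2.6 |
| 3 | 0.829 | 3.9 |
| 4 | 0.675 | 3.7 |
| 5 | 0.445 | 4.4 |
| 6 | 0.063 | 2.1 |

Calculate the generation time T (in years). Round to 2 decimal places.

3.02

lx·mx: 0, 2.0433, 2.4206, 3.2331, 2.4975, 1.958, 0.1323 → R0 = 12.2848
x·lx·mx: 0, 2.0433, 4.8412, 9.6993, 9.99, 9.79, 0.7938 → Σ = 37.1576
T = 37.1576 / 12.2848 = 3.024681… → 3.02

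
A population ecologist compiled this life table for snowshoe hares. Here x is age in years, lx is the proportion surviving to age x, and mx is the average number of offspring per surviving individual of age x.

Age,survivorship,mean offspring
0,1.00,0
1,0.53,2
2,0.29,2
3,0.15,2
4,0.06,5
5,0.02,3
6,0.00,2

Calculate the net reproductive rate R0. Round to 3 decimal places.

lx·mx by age: 0, 1.06, 0.58, 0.3, 0.3, 0.06, 0
R0 = Σ lx·mx = 2.3 → 2.300

2.300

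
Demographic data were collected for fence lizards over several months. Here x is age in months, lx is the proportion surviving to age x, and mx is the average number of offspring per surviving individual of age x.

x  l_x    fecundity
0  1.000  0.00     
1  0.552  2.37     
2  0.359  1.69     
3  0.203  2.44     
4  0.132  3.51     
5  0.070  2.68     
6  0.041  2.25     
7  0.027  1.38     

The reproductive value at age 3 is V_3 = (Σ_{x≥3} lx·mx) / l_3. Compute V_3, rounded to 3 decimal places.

lx·mx for x ≥ 3: 0.49532, 0.46332, 0.1876, 0.09225, 0.03726 → sum = 1.27575
V_3 = 1.27575 / l_3 = 1.27575 / 0.203 = 6.284483… → 6.284

6.284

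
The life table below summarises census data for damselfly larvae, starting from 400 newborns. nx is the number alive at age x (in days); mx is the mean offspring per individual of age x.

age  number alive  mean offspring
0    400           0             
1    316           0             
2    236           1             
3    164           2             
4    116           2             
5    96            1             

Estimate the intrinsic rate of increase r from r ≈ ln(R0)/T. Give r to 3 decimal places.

lx = nx/n0 = nx/400: 1, 0.79, 0.59, 0.41, 0.29, 0.24
R0 = Σ lx·mx = 0 + 0 + 0.59 + 0.82 + 0.58 + 0.24 = 2.23
Σ x·lx·mx = 7.16; T = 7.16/2.23 = 3.21076…
r ≈ ln(R0)/T = ln(2.23)/3.21076… = 0.24979… → 0.250

0.250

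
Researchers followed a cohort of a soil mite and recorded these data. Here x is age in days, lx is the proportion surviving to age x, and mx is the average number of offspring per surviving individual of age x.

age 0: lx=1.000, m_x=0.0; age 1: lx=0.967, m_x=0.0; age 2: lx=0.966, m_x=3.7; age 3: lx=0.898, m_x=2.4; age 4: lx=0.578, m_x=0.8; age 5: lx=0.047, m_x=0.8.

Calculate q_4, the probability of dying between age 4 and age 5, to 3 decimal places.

q_4 = (l_4 − l_5) / l_4 = (0.578 − 0.047) / 0.578
     = 0.531 / 0.578 = 0.918685… → 0.919

0.919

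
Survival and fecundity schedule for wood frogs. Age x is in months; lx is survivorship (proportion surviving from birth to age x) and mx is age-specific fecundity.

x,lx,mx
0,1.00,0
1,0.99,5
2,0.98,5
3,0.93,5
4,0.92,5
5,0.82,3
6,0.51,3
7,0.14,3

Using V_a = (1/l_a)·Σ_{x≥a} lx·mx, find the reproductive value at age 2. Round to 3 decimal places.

18.939

lx·mx for x ≥ 2: 4.9, 4.65, 4.6, 2.46, 1.53, 0.42 → sum = 18.56
V_2 = 18.56 / l_2 = 18.56 / 0.98 = 18.938776… → 18.939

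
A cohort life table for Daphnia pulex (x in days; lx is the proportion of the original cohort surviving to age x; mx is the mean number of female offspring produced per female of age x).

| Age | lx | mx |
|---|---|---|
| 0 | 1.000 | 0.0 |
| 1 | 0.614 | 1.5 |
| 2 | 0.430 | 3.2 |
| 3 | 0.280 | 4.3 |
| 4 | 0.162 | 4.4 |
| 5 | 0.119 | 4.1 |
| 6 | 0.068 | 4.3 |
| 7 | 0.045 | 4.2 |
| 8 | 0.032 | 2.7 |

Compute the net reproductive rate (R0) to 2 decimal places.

5.27

lx·mx by age: 0, 0.921, 1.376, 1.204, 0.7128, 0.4879, 0.2924, 0.189, 0.0864
R0 = Σ lx·mx = 5.2695 → 5.27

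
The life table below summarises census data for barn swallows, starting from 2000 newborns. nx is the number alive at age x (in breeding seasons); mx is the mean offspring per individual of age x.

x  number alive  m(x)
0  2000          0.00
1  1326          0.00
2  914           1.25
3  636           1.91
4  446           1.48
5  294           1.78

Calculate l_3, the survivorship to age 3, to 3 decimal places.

l_3 = n_3/n_0 = 636/2000 = 0.318 → 0.318

0.318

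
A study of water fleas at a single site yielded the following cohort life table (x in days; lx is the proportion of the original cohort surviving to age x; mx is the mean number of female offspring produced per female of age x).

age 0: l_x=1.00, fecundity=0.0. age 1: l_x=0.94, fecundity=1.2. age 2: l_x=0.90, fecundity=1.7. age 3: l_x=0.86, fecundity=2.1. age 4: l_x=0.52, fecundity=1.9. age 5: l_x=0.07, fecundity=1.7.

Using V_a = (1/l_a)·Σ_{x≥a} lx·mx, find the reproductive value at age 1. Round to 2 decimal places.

5.93

lx·mx for x ≥ 1: 1.128, 1.53, 1.806, 0.988, 0.119 → sum = 5.571
V_1 = 5.571 / l_1 = 5.571 / 0.94 = 5.926596… → 5.93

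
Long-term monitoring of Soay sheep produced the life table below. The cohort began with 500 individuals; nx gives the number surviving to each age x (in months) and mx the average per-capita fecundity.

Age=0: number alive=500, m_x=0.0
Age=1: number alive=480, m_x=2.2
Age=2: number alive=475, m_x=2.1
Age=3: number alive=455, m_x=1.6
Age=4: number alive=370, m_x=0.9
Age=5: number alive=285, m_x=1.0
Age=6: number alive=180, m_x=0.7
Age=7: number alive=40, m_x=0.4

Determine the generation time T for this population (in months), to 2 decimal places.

lx = nx/n0 = nx/500: 1, 0.96, 0.95, 0.91, 0.74, 0.57, 0.36, 0.08
lx·mx: 0, 2.112, 1.995, 1.456, 0.666, 0.57, 0.252, 0.032 → R0 = 7.083
x·lx·mx: 0, 2.112, 3.99, 4.368, 2.664, 2.85, 1.512, 0.224 → Σ = 17.72
T = 17.72 / 7.083 = 2.501765… → 2.50

2.50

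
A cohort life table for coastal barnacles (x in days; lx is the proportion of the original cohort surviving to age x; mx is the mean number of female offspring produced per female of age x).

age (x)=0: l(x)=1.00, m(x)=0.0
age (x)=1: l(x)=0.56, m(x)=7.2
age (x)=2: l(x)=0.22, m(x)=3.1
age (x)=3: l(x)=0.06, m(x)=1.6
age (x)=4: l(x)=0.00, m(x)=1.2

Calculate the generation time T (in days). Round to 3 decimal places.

lx·mx: 0, 4.032, 0.682, 0.096, 0 → R0 = 4.81
x·lx·mx: 0, 4.032, 1.364, 0.288, 0 → Σ = 5.684
T = 5.684 / 4.81 = 1.181705… → 1.182

1.182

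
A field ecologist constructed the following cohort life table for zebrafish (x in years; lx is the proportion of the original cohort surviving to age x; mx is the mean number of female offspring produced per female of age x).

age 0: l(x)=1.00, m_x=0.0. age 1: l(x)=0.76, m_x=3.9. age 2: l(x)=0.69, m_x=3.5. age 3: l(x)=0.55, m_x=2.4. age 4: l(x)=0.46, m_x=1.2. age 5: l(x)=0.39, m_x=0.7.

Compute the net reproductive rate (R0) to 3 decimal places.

7.524

lx·mx by age: 0, 2.964, 2.415, 1.32, 0.552, 0.273
R0 = Σ lx·mx = 7.524 → 7.524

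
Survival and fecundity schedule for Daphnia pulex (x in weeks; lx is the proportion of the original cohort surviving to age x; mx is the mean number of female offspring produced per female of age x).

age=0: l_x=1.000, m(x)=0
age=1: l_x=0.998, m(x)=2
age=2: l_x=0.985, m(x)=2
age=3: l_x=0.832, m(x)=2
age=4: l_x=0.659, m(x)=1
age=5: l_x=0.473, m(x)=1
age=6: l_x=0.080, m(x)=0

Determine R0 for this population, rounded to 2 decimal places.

lx·mx by age: 0, 1.996, 1.97, 1.664, 0.659, 0.473, 0
R0 = Σ lx·mx = 6.762 → 6.76

6.76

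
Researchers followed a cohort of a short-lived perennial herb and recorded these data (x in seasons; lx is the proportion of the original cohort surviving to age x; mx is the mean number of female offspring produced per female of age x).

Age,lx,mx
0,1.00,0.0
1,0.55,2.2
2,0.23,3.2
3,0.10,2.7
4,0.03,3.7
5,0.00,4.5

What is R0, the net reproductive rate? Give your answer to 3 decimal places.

2.327

lx·mx by age: 0, 1.21, 0.736, 0.27, 0.111, 0
R0 = Σ lx·mx = 2.327 → 2.327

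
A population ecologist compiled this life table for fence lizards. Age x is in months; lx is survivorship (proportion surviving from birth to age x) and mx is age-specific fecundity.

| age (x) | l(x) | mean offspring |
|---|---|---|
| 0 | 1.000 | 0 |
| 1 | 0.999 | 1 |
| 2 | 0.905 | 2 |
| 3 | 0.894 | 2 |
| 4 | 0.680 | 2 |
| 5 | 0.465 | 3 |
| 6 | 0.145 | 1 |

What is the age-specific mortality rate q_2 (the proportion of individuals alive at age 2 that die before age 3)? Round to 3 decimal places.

0.012

q_2 = (l_2 − l_3) / l_2 = (0.905 − 0.894) / 0.905
     = 0.011 / 0.905 = 0.012155… → 0.012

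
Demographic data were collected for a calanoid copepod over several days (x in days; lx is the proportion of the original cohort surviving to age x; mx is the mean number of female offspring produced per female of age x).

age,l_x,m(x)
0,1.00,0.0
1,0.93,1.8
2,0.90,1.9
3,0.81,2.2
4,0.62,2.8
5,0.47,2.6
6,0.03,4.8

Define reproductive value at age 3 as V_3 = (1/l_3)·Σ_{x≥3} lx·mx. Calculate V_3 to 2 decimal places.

lx·mx for x ≥ 3: 1.782, 1.736, 1.222, 0.144 → sum = 4.884
V_3 = 4.884 / l_3 = 4.884 / 0.81 = 6.02963… → 6.03

6.03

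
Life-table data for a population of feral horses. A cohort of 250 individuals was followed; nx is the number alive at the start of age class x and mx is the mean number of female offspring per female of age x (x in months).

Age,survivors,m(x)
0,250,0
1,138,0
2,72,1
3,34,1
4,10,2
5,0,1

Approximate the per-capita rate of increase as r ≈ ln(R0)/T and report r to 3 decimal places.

lx = nx/n0 = nx/250: 1, 0.552, 0.288, 0.136, 0.04, 0
R0 = Σ lx·mx = 0 + 0 + 0.288 + 0.136 + 0.08 + 0 = 0.504
Σ x·lx·mx = 1.304; T = 1.304/0.504 = 2.5873…
r ≈ ln(R0)/T = ln(0.504)/2.5873… = -0.26482… → -0.265

-0.265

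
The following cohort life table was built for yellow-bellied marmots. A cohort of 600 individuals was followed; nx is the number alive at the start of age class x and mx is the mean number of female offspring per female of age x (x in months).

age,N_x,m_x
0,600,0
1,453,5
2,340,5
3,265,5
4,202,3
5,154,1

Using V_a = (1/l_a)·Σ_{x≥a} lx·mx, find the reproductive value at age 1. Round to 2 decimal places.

13.36

lx = nx/n0 = nx/600: 1, 0.755, 0.56667…, 0.44167…, 0.33667…, 0.25667…
lx·mx for x ≥ 1: 3.775, 2.833333…, 2.208333…, 1.01…, 0.256667… → sum = 10.083333…
V_1 = 10.083333… / l_1 = 10.083333… / 0.755 = 13.355408… → 13.36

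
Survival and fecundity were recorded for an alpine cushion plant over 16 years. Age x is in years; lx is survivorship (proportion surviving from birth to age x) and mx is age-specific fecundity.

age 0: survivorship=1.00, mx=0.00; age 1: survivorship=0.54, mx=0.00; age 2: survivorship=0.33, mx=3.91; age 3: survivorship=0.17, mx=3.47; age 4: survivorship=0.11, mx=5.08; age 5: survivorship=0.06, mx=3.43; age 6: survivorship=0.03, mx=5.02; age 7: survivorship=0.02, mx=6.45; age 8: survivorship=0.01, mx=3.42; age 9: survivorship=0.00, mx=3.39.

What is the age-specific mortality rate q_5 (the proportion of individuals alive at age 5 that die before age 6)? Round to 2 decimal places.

0.50

q_5 = (l_5 − l_6) / l_5 = (0.06 − 0.03) / 0.06
     = 0.03 / 0.06 = 0.5 → 0.50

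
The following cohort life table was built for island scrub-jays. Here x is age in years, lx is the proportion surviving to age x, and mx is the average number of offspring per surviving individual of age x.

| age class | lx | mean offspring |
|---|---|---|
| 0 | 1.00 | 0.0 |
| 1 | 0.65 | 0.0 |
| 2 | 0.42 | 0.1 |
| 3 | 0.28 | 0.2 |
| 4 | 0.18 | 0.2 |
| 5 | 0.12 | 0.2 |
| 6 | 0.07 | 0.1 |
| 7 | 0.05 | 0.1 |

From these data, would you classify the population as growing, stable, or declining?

declining

R0 = Σ lx·mx = 0 + 0 + 0.042 + 0.056 + 0.036 + 0.024 + 0.007 + 0.005 = 0.17
R0 < 1, so the population is declining.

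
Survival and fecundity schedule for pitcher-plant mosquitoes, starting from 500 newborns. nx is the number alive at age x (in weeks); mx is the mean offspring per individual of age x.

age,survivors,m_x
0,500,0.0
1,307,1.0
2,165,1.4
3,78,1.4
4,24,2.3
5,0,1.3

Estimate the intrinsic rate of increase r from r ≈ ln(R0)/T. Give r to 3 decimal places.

0.181

lx = nx/n0 = nx/500: 1, 0.614, 0.33, 0.156, 0.048, 0
R0 = Σ lx·mx = 0 + 0.614 + 0.462 + 0.2184 + 0.1104 + 0 = 1.4048
Σ x·lx·mx = 2.6348; T = 2.6348/1.4048 = 1.87557…
r ≈ ln(R0)/T = ln(1.4048)/1.87557… = 0.18122… → 0.181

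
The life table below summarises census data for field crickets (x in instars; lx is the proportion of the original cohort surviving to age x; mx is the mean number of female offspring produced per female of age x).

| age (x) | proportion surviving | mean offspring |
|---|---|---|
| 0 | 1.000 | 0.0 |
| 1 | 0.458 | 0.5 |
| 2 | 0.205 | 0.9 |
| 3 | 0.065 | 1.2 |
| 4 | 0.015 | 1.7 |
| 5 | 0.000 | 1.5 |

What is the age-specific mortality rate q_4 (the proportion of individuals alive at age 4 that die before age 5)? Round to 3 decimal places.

q_4 = (l_4 − l_5) / l_4 = (0.015 − 0) / 0.015
     = 0.015 / 0.015 = 1 → 1.000

1.000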